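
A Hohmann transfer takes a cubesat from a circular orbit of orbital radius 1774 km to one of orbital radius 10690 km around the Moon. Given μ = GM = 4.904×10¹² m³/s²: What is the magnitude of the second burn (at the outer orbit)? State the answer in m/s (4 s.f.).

Δv ≈ 315.9 m/s

r₁ = 1774 km = 1.774×10⁶ m.
r₂ = 10690 km = 1.069×10⁷ m.
Transfer ellipse a_t = (r₁ + r₂)/2 = 6.232×10⁶ m.
At r₁: circular v_c1 = √(μ/r₁) = 1663 m/s; transfer-perilune v_p = √[μ(2/r₁ − 1/a_t)] = 2178 m/s.
At r₂: circular v_c2 = √(μ/r₂) = 677.3 m/s; transfer-apolune v_a = √[μ(2/r₂ − 1/a_t)] = 361.4 m/s.
Δv₂ = v_c2 − v_a = 315.9 m/s.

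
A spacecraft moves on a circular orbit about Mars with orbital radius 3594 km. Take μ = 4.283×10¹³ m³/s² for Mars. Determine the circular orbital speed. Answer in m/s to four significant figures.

r = 3594 km = 3.594×10⁶ m.
For a circular orbit v = √(μ/r) = √(4.283×10¹³ / 3.594×10⁶) = √(1.192×10⁷) = 3452 m/s.

v ≈ 3452 m/s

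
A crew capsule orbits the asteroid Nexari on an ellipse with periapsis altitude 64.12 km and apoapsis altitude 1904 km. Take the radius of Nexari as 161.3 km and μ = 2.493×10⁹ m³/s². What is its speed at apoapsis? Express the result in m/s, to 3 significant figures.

v ≈ 15.4 m/s

r_p = 161.3 + 64.12 = 225.42 km = 2.2542×10⁵ m.
r_a = 161.3 + 1904 = 2065.3 km = 2.0653×10⁶ m.
Semi-major axis a = (r_p + r_a)/2 = 1145.4 km = 1.145×10⁶ m.
Vis-viva: v² = μ(2/r − 1/a) = 2.493×10⁹ × (9.684×10⁻⁷ − 8.731×10⁻⁷) = 2.376×10² m²/s².
v = 15.41 m/s.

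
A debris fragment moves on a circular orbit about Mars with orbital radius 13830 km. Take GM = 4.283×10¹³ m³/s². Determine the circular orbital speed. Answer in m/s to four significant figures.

r = 13830 km = 1.383×10⁷ m.
For a circular orbit v = √(μ/r) = √(4.283×10¹³ / 1.383×10⁷) = √(3.097×10⁶) = 1760 m/s.

v ≈ 1760 m/s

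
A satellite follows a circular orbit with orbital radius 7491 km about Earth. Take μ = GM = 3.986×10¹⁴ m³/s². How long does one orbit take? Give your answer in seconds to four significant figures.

r = 7491 km = 7.491×10⁶ m.
Kepler's third law: T = 2π√(r³/μ) = 2π√((7.491×10⁶)³ / 3.986×10¹⁴).
r³/μ = 1.055×10⁶ s², so T = 2π × 1.027×10³ = 6.452×10³ s.

T ≈ 6452 seconds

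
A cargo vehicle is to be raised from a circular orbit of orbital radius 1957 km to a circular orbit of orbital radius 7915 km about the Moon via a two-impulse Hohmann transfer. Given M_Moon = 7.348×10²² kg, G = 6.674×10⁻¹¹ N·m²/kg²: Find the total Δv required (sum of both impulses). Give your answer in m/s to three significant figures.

μ = GM = 6.674×10⁻¹¹ × 7.348×10²² = 4.904×10¹² m³/s².
r₁ = 1957 km = 1.957×10⁶ m.
r₂ = 7915 km = 7.915×10⁶ m.
Transfer ellipse a_t = (r₁ + r₂)/2 = 4.936×10⁶ m.
At r₁: circular v_c1 = √(μ/r₁) = 1583 m/s; transfer-perilune v_p = √[μ(2/r₁ − 1/a_t)] = 2005 m/s.
Δv₁ = v_p − v_c1 = 421.6 m/s.
At r₂: circular v_c2 = √(μ/r₂) = 787.1 m/s; transfer-apolune v_a = √[μ(2/r₂ − 1/a_t)] = 495.6 m/s.
Δv₂ = v_c2 − v_a = 291.5 m/s.
Total Δv = Δv₁ + Δv₂ = 713.1 m/s.

Δv_total ≈ 713 m/s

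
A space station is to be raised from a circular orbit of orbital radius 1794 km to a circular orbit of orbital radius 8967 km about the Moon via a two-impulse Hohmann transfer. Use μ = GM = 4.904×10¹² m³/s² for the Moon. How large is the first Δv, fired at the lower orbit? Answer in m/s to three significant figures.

r₁ = 1794 km = 1.794×10⁶ m.
r₂ = 8967 km = 8.967×10⁶ m.
Transfer ellipse a_t = (r₁ + r₂)/2 = 5.380×10⁶ m.
At r₁: circular v_c1 = √(μ/r₁) = 1653 m/s; transfer-perilune v_p = √[μ(2/r₁ − 1/a_t)] = 2134 m/s.
Δv₁ = v_p − v_c1 = 481.1 m/s.

Δv ≈ 481 m/s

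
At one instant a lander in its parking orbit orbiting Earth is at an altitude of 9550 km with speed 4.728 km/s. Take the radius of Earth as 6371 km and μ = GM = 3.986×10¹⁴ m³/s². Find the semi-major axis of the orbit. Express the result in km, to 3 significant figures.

a ≈ 14400 km

r = 6371 + 9550 = 15921 km = 1.592×10⁷ m.
Vis-viva rearranged: 1/a = 2/r − v²/μ = 1.256×10⁻⁷ − 5.608×10⁻⁸ = 6.954×10⁻⁸ m⁻¹.
a = 1.438×10⁷ m = 14380 km.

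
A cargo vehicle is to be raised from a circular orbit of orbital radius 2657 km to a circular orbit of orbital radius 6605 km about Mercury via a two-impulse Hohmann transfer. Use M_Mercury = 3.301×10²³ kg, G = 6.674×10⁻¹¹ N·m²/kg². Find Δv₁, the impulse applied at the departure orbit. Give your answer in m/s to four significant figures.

Δv ≈ 559.4 m/s

μ = GM = 6.674×10⁻¹¹ × 3.301×10²³ = 2.203×10¹³ m³/s².
r₁ = 2657 km = 2.657×10⁶ m.
r₂ = 6605 km = 6.605×10⁶ m.
Transfer ellipse a_t = (r₁ + r₂)/2 = 4.631×10⁶ m.
At r₁: circular v_c1 = √(μ/r₁) = 2880 m/s; transfer-periherm v_p = √[μ(2/r₁ − 1/a_t)] = 3439 m/s.
Δv₁ = v_p − v_c1 = 559.4 m/s.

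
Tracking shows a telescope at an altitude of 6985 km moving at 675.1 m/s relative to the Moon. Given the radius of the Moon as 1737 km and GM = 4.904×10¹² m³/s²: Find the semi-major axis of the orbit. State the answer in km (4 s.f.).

r = 1737 + 6985 = 8722.0 km = 8.722×10⁶ m.
Specific orbital energy ε = v²/2 − μ/r = (675.1)²/2 − 4.904×10¹²/8.722×10⁶ = -3.344×10⁵ J/kg.
Since ε = −μ/(2a), a = −μ/(2ε) = 7.333×10⁶ m = 7333.1 km.

a ≈ 7333 km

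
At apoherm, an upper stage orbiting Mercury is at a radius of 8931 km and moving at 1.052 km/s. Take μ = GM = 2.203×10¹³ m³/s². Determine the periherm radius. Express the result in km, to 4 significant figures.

r_a = 8.931×10⁶ m.
Specific energy ε = v²/2 − μ/r = -1.913×10⁶ J/kg, so a = −μ/(2ε) = 5.757×10⁶ m.
The apsides satisfy r_p + r_a = 2a, so the periherm radius is 2a − r_a = 2.583×10⁶ m = 2582.9 km.

periherm radius ≈ 2583 km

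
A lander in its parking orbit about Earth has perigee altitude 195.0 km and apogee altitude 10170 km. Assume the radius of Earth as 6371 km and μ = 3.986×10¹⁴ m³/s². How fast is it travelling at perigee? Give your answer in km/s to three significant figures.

v ≈ 9.32 km/s

r_p = 6371 + 195.0 = 6566.0 km = 6.5660×10⁶ m.
r_a = 6371 + 10170 = 16541 km = 1.6541×10⁷ m.
Semi-major axis a = (r_p + r_a)/2 = 11554 km = 1.155×10⁷ m.
Vis-viva: v² = μ(2/r − 1/a) = 3.986×10¹⁴ × (3.046×10⁻⁷ − 8.655×10⁻⁸) = 8.691×10⁷ m²/s².
v = 9323 m/s = 9.323 km/s.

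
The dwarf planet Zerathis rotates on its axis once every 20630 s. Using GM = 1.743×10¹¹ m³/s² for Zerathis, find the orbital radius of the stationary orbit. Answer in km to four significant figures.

A synchronous orbit has period T, so by Kepler's third law a = (μT²/4π²)^(1/3).
μT²/4π² = 1.743×10¹¹ × (2.063×10⁴)² / 39.48 = 1.879×10¹⁸ m³.
a = 1.234×10⁶ m = 1234.0 km.

r_sync ≈ 1234 km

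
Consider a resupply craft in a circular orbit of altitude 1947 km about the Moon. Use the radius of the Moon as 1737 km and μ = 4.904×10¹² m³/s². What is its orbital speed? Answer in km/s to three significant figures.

r = 1737 + 1947 = 3684.0 km = 3.6840×10⁶ m.
For a circular orbit v = √(μ/r) = √(4.904×10¹² / 3.684×10⁶) = √(1.331×10⁶) = 1154 m/s.
That is 1.154 km/s.

v ≈ 1.15 km/s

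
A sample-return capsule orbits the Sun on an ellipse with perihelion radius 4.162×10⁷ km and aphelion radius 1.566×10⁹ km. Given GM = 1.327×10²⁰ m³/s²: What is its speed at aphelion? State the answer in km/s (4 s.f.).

Semi-major axis a = (r_p + r_a)/2 = 8.0381×10⁸ km = 8.038×10¹¹ m.
Vis-viva: v² = μ(2/r − 1/a) = 1.327×10²⁰ × (1.277×10⁻¹² − 1.244×10⁻¹²) = 4.388×10⁶ m²/s².
v = 2095 m/s = 2.095 km/s.

v ≈ 2.095 km/s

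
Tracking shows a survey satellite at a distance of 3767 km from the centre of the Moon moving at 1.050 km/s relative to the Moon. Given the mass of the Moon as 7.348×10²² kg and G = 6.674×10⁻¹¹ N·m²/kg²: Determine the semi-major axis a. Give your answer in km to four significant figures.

a ≈ 3267 km

μ = GM = 6.674×10⁻¹¹ × 7.348×10²² = 4.904×10¹² m³/s².
r = 3.767×10⁶ m.
Specific orbital energy ε = v²/2 − μ/r = (1050)²/2 − 4.904×10¹²/3.767×10⁶ = -7.506×10⁵ J/kg.
Since ε = −μ/(2a), a = −μ/(2ε) = 3.267×10⁶ m = 3266.8 km.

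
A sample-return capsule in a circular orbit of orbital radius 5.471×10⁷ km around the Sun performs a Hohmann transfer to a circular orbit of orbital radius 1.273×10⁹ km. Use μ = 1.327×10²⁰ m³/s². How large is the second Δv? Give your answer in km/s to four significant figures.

Δv ≈ 7.279 km/s

r₁ = 5.471×10⁷ km = 5.471×10¹⁰ m.
r₂ = 1.273×10⁹ km = 1.273×10¹² m.
Transfer ellipse a_t = (r₁ + r₂)/2 = 6.639×10¹¹ m.
At r₁: circular v_c1 = √(μ/r₁) = 49250 m/s; transfer-perihelion v_p = √[μ(2/r₁ − 1/a_t)] = 68200 m/s.
At r₂: circular v_c2 = √(μ/r₂) = 10210 m/s; transfer-aphelion v_a = √[μ(2/r₂ − 1/a_t)] = 2931 m/s.
Δv₂ = v_c2 − v_a = 7279 m/s.
= 7.279 km/s.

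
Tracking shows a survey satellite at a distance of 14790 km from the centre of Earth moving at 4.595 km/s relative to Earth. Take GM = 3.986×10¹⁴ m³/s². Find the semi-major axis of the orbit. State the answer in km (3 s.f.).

r = 1.479×10⁷ m.
Specific orbital energy ε = v²/2 − μ/r = (4595)²/2 − 3.986×10¹⁴/1.479×10⁷ = -1.639×10⁷ J/kg.
Since ε = −μ/(2a), a = −μ/(2ε) = 1.216×10⁷ m = 12157 km.

a ≈ 12200 km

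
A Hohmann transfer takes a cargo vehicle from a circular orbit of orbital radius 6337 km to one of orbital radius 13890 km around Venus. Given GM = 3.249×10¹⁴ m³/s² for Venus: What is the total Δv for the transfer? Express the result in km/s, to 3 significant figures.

Δv_total ≈ 2.24 km/s

r₁ = 6337 km = 6.337×10⁶ m.
r₂ = 13890 km = 1.389×10⁷ m.
Transfer ellipse a_t = (r₁ + r₂)/2 = 1.011×10⁷ m.
At r₁: circular v_c1 = √(μ/r₁) = 7160 m/s; transfer-periapsis v_p = √[μ(2/r₁ − 1/a_t)] = 8391 m/s.
Δv₁ = v_p − v_c1 = 1231 m/s.
At r₂: circular v_c2 = √(μ/r₂) = 4836 m/s; transfer-apoapsis v_a = √[μ(2/r₂ − 1/a_t)] = 3828 m/s.
Δv₂ = v_c2 − v_a = 1008 m/s.
Total Δv = Δv₁ + Δv₂ = 2239 m/s = 2.239 km/s.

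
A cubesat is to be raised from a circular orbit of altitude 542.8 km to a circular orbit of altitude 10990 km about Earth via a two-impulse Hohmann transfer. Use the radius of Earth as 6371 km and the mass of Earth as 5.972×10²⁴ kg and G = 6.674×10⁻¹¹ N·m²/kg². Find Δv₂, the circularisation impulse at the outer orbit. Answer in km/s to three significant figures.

μ = GM = 6.674×10⁻¹¹ × 5.972×10²⁴ = 3.986×10¹⁴ m³/s².
r₁ = 6371 + 542.8 = 6913.8 km = 6.9138×10⁶ m.
r₂ = 6371 + 10990 = 17361 km = 1.7361×10⁷ m.
Transfer ellipse a_t = (r₁ + r₂)/2 = 1.214×10⁷ m.
At r₁: circular v_c1 = √(μ/r₁) = 7593 m/s; transfer-perigee v_p = √[μ(2/r₁ − 1/a_t)] = 9081 m/s.
At r₂: circular v_c2 = √(μ/r₂) = 4791 m/s; transfer-apogee v_a = √[μ(2/r₂ − 1/a_t)] = 3616 m/s.
Δv₂ = v_c2 − v_a = 1175 m/s.
= 1.175 km/s.

Δv ≈ 1.18 km/s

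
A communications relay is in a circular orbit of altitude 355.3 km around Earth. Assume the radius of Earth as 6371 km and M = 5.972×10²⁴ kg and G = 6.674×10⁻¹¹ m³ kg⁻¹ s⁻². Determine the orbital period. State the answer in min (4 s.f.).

T ≈ 91.50 min

μ = GM = 6.674×10⁻¹¹ × 5.972×10²⁴ = 3.986×10¹⁴ m³/s².
r = 6371 + 355.3 = 6726.3 km = 6.7263×10⁶ m.
Kepler's third law: T = 2π√(r³/μ) = 2π√((6.726×10⁶)³ / 3.986×10¹⁴).
r³/μ = 7.635×10⁵ s², so T = 2π × 8.738×10² = 5.490×10³ s.
Converting: 5.490×10³ s ÷ 60.00 = 91.50 min.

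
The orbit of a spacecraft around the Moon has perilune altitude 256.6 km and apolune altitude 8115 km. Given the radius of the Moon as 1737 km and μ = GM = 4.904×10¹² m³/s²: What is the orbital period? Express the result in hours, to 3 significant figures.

T ≈ 11.4 hours

r_p = 1737 + 256.6 = 1993.6 km = 1.9936×10⁶ m.
r_a = 1737 + 8115 = 9852.0 km = 9.8520×10⁶ m.
Semi-major axis a = (r_p + r_a)/2 = (1993.6 + 9852.0)/2 = 5922.8 km = 5.923×10⁶ m.
By Kepler's third law T = 2π√(a³/μ) = 2π × 6.509×10³ = 4.090×10⁴ s.
= 11.36 hours.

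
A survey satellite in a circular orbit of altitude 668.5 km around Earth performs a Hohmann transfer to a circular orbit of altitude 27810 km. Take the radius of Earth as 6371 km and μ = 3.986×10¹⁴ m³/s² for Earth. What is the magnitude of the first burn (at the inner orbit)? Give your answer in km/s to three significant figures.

r₁ = 6371 + 668.5 = 7039.5 km = 7.0395×10⁶ m.
r₂ = 6371 + 27810 = 34181 km = 3.4181×10⁷ m.
Transfer ellipse a_t = (r₁ + r₂)/2 = 2.061×10⁷ m.
At r₁: circular v_c1 = √(μ/r₁) = 7525 m/s; transfer-perigee v_p = √[μ(2/r₁ − 1/a_t)] = 9691 m/s.
Δv₁ = v_p − v_c1 = 2166 m/s.
= 2.166 km/s.

Δv ≈ 2.17 km/s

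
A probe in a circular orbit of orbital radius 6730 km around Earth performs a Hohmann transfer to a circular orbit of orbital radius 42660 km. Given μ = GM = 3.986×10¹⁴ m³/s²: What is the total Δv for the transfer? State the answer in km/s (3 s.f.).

Δv_total ≈ 3.88 km/s

r₁ = 6730 km = 6.730×10⁶ m.
r₂ = 42660 km = 4.266×10⁷ m.
Transfer ellipse a_t = (r₁ + r₂)/2 = 2.470×10⁷ m.
At r₁: circular v_c1 = √(μ/r₁) = 7696 m/s; transfer-perigee v_p = √[μ(2/r₁ − 1/a_t)] = 10120 m/s.
Δv₁ = v_p − v_c1 = 2419 m/s.
At r₂: circular v_c2 = √(μ/r₂) = 3057 m/s; transfer-apogee v_a = √[μ(2/r₂ − 1/a_t)] = 1596 m/s.
Δv₂ = v_c2 − v_a = 1461 m/s.
Total Δv = Δv₁ + Δv₂ = 3880 m/s = 3.880 km/s.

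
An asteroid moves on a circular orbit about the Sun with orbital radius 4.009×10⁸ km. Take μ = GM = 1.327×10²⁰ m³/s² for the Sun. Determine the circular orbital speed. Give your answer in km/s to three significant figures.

r = 4.009×10⁸ km = 4.009×10¹¹ m.
For a circular orbit v = √(μ/r) = √(1.327×10²⁰ / 4.009×10¹¹) = √(3.310×10⁸) = 18190 m/s.
That is 18.19 km/s.

v ≈ 18.2 km/s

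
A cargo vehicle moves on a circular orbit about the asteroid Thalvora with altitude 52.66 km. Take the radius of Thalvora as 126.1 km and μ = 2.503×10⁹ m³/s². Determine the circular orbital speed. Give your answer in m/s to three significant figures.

v ≈ 118 m/s

r = 126.1 + 52.66 = 178.76 km = 1.7876×10⁵ m.
For a circular orbit v = √(μ/r) = √(2.503×10⁹ / 1.788×10⁵) = √(1.400×10⁴) = 118.3 m/s.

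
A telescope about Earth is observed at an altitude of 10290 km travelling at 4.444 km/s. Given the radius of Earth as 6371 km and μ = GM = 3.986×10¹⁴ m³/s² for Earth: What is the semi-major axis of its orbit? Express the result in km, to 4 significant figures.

a ≈ 14190 km

r = 6371 + 10290 = 16661 km = 1.666×10⁷ m.
Vis-viva rearranged: 1/a = 2/r − v²/μ = 1.200×10⁻⁷ − 4.955×10⁻⁸ = 7.049×10⁻⁸ m⁻¹.
a = 1.419×10⁷ m = 14185 km.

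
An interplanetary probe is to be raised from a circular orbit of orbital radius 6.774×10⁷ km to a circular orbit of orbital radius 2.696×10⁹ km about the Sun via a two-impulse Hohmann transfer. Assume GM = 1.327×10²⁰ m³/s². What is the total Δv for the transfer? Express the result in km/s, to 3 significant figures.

Δv_total ≈ 23.0 km/s

r₁ = 6.774×10⁷ km = 6.774×10¹⁰ m.
r₂ = 2.696×10⁹ km = 2.696×10¹² m.
Transfer ellipse a_t = (r₁ + r₂)/2 = 1.382×10¹² m.
At r₁: circular v_c1 = √(μ/r₁) = 44260 m/s; transfer-perihelion v_p = √[μ(2/r₁ − 1/a_t)] = 61820 m/s.
Δv₁ = v_p − v_c1 = 17560 m/s.
At r₂: circular v_c2 = √(μ/r₂) = 7016 m/s; transfer-aphelion v_a = √[μ(2/r₂ − 1/a_t)] = 1553 m/s.
Δv₂ = v_c2 − v_a = 5462 m/s.
Total Δv = Δv₁ + Δv₂ = 23020 m/s = 23.02 km/s.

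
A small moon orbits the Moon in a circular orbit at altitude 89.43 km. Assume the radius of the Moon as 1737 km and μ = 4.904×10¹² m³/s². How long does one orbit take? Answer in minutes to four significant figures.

T ≈ 116.7 minutes

r = 1737 + 89.43 = 1826.4 km = 1.8264×10⁶ m.
Kepler's third law: T = 2π√(r³/μ) = 2π√((1.826×10⁶)³ / 4.904×10¹²).
r³/μ = 1.242×10⁶ s², so T = 2π × 1.115×10³ = 7.003×10³ s.
Converting: 7.003×10³ s ÷ 60.00 = 116.7 minutes.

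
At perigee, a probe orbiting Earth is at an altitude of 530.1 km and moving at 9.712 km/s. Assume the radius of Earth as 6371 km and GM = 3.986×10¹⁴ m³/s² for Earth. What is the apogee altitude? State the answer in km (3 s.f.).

apogee altitude ≈ 24300 km

r_p = 6371 + 530.1 = 6901.1 km = 6.901×10⁶ m.
Specific energy ε = v²/2 − μ/r = -1.060×10⁷ J/kg, so a = −μ/(2ε) = 1.881×10⁷ m.
The apsides satisfy r_p + r_a = 2a, so the apogee radius is 2a − r_p = 3.071×10⁷ m = 30712 km.
Apogee altitude = 30712 − 6371 = 24341 km.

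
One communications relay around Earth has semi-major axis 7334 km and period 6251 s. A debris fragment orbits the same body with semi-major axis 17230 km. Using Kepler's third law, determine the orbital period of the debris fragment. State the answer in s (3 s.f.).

T₂ ≈ 22500 s

Kepler's third law: T² ∝ a³, so T₂ = T₁ (a₂/a₁)^(3/2).
a₂/a₁ = 2.349, (a₂/a₁)^(3/2) = 3.601.
T₂ = 6251 × 3.601 = 22510 s.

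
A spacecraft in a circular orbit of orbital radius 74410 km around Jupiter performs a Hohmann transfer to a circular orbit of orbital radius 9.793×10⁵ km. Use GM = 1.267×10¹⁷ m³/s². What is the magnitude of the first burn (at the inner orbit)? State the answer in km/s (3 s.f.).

Δv ≈ 15.0 km/s

r₁ = 74410 km = 7.441×10⁷ m.
r₂ = 9.793×10⁵ km = 9.793×10⁸ m.
Transfer ellipse a_t = (r₁ + r₂)/2 = 5.269×10⁸ m.
At r₁: circular v_c1 = √(μ/r₁) = 41260 m/s; transfer-perijove v_p = √[μ(2/r₁ − 1/a_t)] = 56260 m/s.
Δv₁ = v_p − v_c1 = 14990 m/s.
= 14.99 km/s.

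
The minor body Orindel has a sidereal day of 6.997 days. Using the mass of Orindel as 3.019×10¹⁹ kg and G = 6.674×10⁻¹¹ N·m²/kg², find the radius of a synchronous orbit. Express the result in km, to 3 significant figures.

r_sync ≈ 2650 km

μ = GM = 6.674×10⁻¹¹ × 3.019×10¹⁹ = 2.015×10⁹ m³/s².
T = 6.997 days = 6.045×10⁵ s.
A synchronous orbit has period T, so by Kepler's third law a = (μT²/4π²)^(1/3).
μT²/4π² = 2.015×10⁹ × (6.045×10⁵)² / 39.48 = 1.865×10¹⁹ m³.
a = 2.652×10⁶ m = 2652.0 km.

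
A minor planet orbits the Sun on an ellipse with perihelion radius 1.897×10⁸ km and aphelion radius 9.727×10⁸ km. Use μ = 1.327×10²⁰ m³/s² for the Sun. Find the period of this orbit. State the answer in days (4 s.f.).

T ≈ 2797 days

Semi-major axis a = (r_p + r_a)/2 = (1.8970×10⁸ + 9.7270×10⁸)/2 = 5.8120×10⁸ km = 5.812×10¹¹ m.
By Kepler's third law T = 2π√(a³/μ) = 2π × 3.846×10⁷ = 2.417×10⁸ s.
= 2797 days.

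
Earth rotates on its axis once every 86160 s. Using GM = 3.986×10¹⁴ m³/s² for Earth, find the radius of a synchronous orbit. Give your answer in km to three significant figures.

r_sync ≈ 42200 km

A synchronous orbit has period T, so by Kepler's third law a = (μT²/4π²)^(1/3).
μT²/4π² = 3.986×10¹⁴ × (8.616×10⁴)² / 39.48 = 7.495×10²² m³.
a = 4.216×10⁷ m = 42163 km.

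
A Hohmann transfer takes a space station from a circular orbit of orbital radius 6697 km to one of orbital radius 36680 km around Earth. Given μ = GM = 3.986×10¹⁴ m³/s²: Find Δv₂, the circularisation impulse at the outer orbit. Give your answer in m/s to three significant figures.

Δv ≈ 1460 m/s

r₁ = 6697 km = 6.697×10⁶ m.
r₂ = 36680 km = 3.668×10⁷ m.
Transfer ellipse a_t = (r₁ + r₂)/2 = 2.169×10⁷ m.
At r₁: circular v_c1 = √(μ/r₁) = 7715 m/s; transfer-perigee v_p = √[μ(2/r₁ − 1/a_t)] = 10030 m/s.
At r₂: circular v_c2 = √(μ/r₂) = 3297 m/s; transfer-apogee v_a = √[μ(2/r₂ − 1/a_t)] = 1832 m/s.
Δv₂ = v_c2 − v_a = 1465 m/s.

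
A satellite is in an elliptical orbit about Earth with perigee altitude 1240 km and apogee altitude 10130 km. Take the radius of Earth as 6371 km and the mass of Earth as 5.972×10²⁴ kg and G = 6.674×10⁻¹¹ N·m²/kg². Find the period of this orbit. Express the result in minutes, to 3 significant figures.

T ≈ 220 minutes

μ = GM = 6.674×10⁻¹¹ × 5.972×10²⁴ = 3.986×10¹⁴ m³/s².
r_p = 6371 + 1240 = 7611.0 km = 7.6110×10⁶ m.
r_a = 6371 + 10130 = 16501 km = 1.6501×10⁷ m.
Semi-major axis a = (r_p + r_a)/2 = (7611.0 + 16501)/2 = 12056 km = 1.206×10⁷ m.
By Kepler's third law T = 2π√(a³/μ) = 2π × 2.097×10³ = 1.317×10⁴ s.
= 219.6 minutes.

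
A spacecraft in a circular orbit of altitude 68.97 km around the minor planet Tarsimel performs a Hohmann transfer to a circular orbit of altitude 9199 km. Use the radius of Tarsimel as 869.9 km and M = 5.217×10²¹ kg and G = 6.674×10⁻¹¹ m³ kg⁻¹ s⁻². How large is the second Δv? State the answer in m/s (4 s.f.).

Δv ≈ 109.2 m/s

μ = GM = 6.674×10⁻¹¹ × 5.217×10²¹ = 3.482×10¹¹ m³/s².
r₁ = 869.9 + 68.97 = 938.87 km = 9.3887×10⁵ m.
r₂ = 869.9 + 9199 = 10069 km = 1.0069×10⁷ m.
Transfer ellipse a_t = (r₁ + r₂)/2 = 5.504×10⁶ m.
At r₁: circular v_c1 = √(μ/r₁) = 609.0 m/s; transfer-periapsis v_p = √[μ(2/r₁ − 1/a_t)] = 823.7 m/s.
At r₂: circular v_c2 = √(μ/r₂) = 186.0 m/s; transfer-apoapsis v_a = √[μ(2/r₂ − 1/a_t)] = 76.80 m/s.
Δv₂ = v_c2 − v_a = 109.2 m/s.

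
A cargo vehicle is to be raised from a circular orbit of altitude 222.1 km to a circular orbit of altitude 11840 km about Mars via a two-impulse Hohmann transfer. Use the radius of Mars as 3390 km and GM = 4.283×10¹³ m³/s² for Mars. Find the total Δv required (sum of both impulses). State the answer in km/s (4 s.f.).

r₁ = 3390 + 222.1 = 3612.1 km = 3.6121×10⁶ m.
r₂ = 3390 + 11840 = 15230 km = 1.5230×10⁷ m.
Transfer ellipse a_t = (r₁ + r₂)/2 = 9.421×10⁶ m.
At r₁: circular v_c1 = √(μ/r₁) = 3443 m/s; transfer-periapsis v_p = √[μ(2/r₁ − 1/a_t)] = 4378 m/s.
Δv₁ = v_p − v_c1 = 934.7 m/s.
At r₂: circular v_c2 = √(μ/r₂) = 1677 m/s; transfer-apoapsis v_a = √[μ(2/r₂ − 1/a_t)] = 1038 m/s.
Δv₂ = v_c2 − v_a = 638.6 m/s.
Total Δv = Δv₁ + Δv₂ = 1573 m/s = 1.573 km/s.

Δv_total ≈ 1.573 km/s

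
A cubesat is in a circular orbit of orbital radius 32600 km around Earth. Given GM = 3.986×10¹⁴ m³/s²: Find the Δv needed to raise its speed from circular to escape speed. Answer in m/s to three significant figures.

Δv ≈ 1450 m/s

r = 32600 km = 3.260×10⁷ m.
Circular speed v_c = √(μ/r) = 3497 m/s.
Escape speed v_esc = √(2μ/r) = √2 × v_c = 4945 m/s.
Δv = v_esc − v_c = 1448 m/s.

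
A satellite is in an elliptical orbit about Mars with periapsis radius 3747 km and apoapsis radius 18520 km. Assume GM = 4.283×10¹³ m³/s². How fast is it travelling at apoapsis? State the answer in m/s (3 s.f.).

Semi-major axis a = (r_p + r_a)/2 = 11134 km = 1.113×10⁷ m.
Vis-viva: v² = μ(2/r − 1/a) = 4.283×10¹³ × (1.080×10⁻⁷ − 8.982×10⁻⁸) = 7.783×10⁵ m²/s².
v = 882.2 m/s.

v ≈ 882 m/s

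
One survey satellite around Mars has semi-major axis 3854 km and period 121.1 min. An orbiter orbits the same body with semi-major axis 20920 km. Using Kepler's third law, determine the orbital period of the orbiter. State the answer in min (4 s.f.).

Kepler's third law: T² ∝ a³, so T₂ = T₁ (a₂/a₁)^(3/2).
a₂/a₁ = 5.428, (a₂/a₁)^(3/2) = 12.65.
T₂ = 121.1 × 12.65 = 1532 min.

T₂ ≈ 1532 min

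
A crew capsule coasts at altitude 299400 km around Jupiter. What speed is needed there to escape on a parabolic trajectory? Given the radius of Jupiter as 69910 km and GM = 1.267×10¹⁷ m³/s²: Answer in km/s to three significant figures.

v_esc ≈ 26.2 km/s

r = 69910 + 299400 = 369310 km = 3.6931×10⁸ m.
Escape speed v_esc = √(2μ/r) = √(2 × 1.267×10¹⁷ / 3.693×10⁸) = √(6.861×10⁸) = 26190 m/s.
= 26.19 km/s.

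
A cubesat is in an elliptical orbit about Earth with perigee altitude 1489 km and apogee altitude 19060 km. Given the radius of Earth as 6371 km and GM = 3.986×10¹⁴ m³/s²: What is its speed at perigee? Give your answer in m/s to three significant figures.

r_p = 6371 + 1489 = 7860.0 km = 7.8600×10⁶ m.
r_a = 6371 + 19060 = 25431 km = 2.5431×10⁷ m.
Semi-major axis a = (r_p + r_a)/2 = 16646 km = 1.665×10⁷ m.
Vis-viva: v² = μ(2/r − 1/a) = 3.986×10¹⁴ × (2.545×10⁻⁷ − 6.008×10⁻⁸) = 7.748×10⁷ m²/s².
v = 8802 m/s.

v ≈ 8800 m/s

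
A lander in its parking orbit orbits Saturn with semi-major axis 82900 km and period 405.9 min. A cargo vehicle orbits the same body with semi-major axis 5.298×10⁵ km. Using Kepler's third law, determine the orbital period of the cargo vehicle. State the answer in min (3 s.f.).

Kepler's third law: T² ∝ a³, so T₂ = T₁ (a₂/a₁)^(3/2).
a₂/a₁ = 6.391, (a₂/a₁)^(3/2) = 16.16.
T₂ = 405.9 × 16.16 = 6558 min.

T₂ ≈ 6560 min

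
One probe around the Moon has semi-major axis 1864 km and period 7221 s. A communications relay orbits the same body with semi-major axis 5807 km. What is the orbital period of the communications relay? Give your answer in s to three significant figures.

T₂ ≈ 39700 s

Kepler's third law: T² ∝ a³, so T₂ = T₁ (a₂/a₁)^(3/2).
a₂/a₁ = 3.115, (a₂/a₁)^(3/2) = 5.499.
T₂ = 7221 × 5.499 = 39710 s.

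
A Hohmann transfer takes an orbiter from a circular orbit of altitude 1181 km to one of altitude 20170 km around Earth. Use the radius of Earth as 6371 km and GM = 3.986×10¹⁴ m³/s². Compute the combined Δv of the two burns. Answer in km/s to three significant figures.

Δv_total ≈ 3.10 km/s

r₁ = 6371 + 1181 = 7552.0 km = 7.5520×10⁶ m.
r₂ = 6371 + 20170 = 26541 km = 2.6541×10⁷ m.
Transfer ellipse a_t = (r₁ + r₂)/2 = 1.705×10⁷ m.
At r₁: circular v_c1 = √(μ/r₁) = 7265 m/s; transfer-perigee v_p = √[μ(2/r₁ − 1/a_t)] = 9065 m/s.
Δv₁ = v_p − v_c1 = 1800 m/s.
At r₂: circular v_c2 = √(μ/r₂) = 3875 m/s; transfer-apogee v_a = √[μ(2/r₂ − 1/a_t)] = 2579 m/s.
Δv₂ = v_c2 − v_a = 1296 m/s.
Total Δv = Δv₁ + Δv₂ = 3096 m/s = 3.096 km/s.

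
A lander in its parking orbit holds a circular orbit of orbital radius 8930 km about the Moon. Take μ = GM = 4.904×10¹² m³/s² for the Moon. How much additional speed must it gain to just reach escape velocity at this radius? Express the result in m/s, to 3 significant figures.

Δv ≈ 307 m/s

r = 8930 km = 8.930×10⁶ m.
Circular speed v_c = √(μ/r) = 741.1 m/s.
Escape speed v_esc = √(2μ/r) = √2 × v_c = 1048 m/s.
Δv = v_esc − v_c = 307.0 m/s.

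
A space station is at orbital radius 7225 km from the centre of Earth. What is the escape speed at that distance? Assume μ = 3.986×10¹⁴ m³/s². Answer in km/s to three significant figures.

r = 7225 km = 7.225×10⁶ m.
Escape speed v_esc = √(2μ/r) = √(2 × 3.986×10¹⁴ / 7.225×10⁶) = √(1.103×10⁸) = 10500 m/s.
= 10.50 km/s.

v_esc ≈ 10.5 km/s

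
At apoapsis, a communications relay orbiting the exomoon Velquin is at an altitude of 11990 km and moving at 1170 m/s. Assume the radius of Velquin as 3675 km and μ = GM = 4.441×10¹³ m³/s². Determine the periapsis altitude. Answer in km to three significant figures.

periapsis altitude ≈ 1310 km

r_a = 3675 + 11990 = 15665 km = 1.566×10⁷ m.
Specific energy ε = v²/2 − μ/r = -2.151×10⁶ J/kg, so a = −μ/(2ε) = 1.033×10⁷ m.
The apsides satisfy r_p + r_a = 2a, so the periapsis radius is 2a − r_a = 4.986×10⁶ m = 4985.7 km.
Periapsis altitude = 4985.7 − 3675 = 1310.7 km.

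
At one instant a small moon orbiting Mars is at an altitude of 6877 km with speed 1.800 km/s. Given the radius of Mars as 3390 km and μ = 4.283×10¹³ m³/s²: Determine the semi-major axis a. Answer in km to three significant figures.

a ≈ 8390 km

r = 3390 + 6877 = 10267 km = 1.027×10⁷ m.
Vis-viva rearranged: 1/a = 2/r − v²/μ = 1.948×10⁻⁷ − 7.565×10⁻⁸ = 1.192×10⁻⁷ m⁻¹.
a = 8.393×10⁶ m = 8392.7 km.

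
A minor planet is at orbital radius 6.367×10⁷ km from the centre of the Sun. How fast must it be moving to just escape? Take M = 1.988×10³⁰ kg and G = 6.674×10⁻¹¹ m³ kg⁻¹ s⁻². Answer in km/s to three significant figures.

v_esc ≈ 64.6 km/s

μ = GM = 6.674×10⁻¹¹ × 1.988×10³⁰ = 1.327×10²⁰ m³/s².
r = 6.367×10⁷ km = 6.367×10¹⁰ m.
Escape speed v_esc = √(2μ/r) = √(2 × 1.327×10²⁰ / 6.367×10¹⁰) = √(4.168×10⁹) = 64560 m/s.
= 64.56 km/s.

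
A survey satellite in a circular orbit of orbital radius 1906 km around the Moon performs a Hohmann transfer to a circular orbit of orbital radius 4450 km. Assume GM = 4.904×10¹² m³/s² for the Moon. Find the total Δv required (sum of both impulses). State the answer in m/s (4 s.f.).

r₁ = 1906 km = 1.906×10⁶ m.
r₂ = 4450 km = 4.450×10⁶ m.
Transfer ellipse a_t = (r₁ + r₂)/2 = 3.178×10⁶ m.
At r₁: circular v_c1 = √(μ/r₁) = 1604 m/s; transfer-perilune v_p = √[μ(2/r₁ − 1/a_t)] = 1898 m/s.
Δv₁ = v_p − v_c1 = 294.1 m/s.
At r₂: circular v_c2 = √(μ/r₂) = 1050 m/s; transfer-apolune v_a = √[μ(2/r₂ − 1/a_t)] = 813.0 m/s.
Δv₂ = v_c2 − v_a = 236.8 m/s.
Total Δv = Δv₁ + Δv₂ = 530.8 m/s.

Δv_total ≈ 530.8 m/s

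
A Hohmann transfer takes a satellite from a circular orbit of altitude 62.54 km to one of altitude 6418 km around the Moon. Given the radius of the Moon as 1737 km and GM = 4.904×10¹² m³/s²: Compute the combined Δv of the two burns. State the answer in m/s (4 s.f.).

Δv_total ≈ 771.4 m/s

r₁ = 1737 + 62.54 = 1799.5 km = 1.7995×10⁶ m.
r₂ = 1737 + 6418 = 8155.0 km = 8.1550×10⁶ m.
Transfer ellipse a_t = (r₁ + r₂)/2 = 4.977×10⁶ m.
At r₁: circular v_c1 = √(μ/r₁) = 1651 m/s; transfer-perilune v_p = √[μ(2/r₁ − 1/a_t)] = 2113 m/s.
Δv₁ = v_p − v_c1 = 462.3 m/s.
At r₂: circular v_c2 = √(μ/r₂) = 775.5 m/s; transfer-apolune v_a = √[μ(2/r₂ − 1/a_t)] = 466.3 m/s.
Δv₂ = v_c2 − v_a = 309.2 m/s.
Total Δv = Δv₁ + Δv₂ = 771.4 m/s.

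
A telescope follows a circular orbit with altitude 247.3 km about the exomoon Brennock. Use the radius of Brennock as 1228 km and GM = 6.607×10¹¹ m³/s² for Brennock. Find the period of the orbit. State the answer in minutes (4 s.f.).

T ≈ 230.9 minutes

r = 1228 + 247.3 = 1475.3 km = 1.4753×10⁶ m.
Kepler's third law: T = 2π√(r³/μ) = 2π√((1.475×10⁶)³ / 6.607×10¹¹).
r³/μ = 4.860×10⁶ s², so T = 2π × 2.205×10³ = 1.385×10⁴ s.
Converting: 1.385×10⁴ s ÷ 60.00 = 230.9 minutes.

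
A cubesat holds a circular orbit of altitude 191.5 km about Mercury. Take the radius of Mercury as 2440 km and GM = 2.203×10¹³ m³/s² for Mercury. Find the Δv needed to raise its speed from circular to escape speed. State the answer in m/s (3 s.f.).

Δv ≈ 1200 m/s

r = 2440 + 191.5 = 2631.5 km = 2.6315×10⁶ m.
Circular speed v_c = √(μ/r) = 2893 m/s.
Escape speed v_esc = √(2μ/r) = √2 × v_c = 4092 m/s.
Δv = v_esc − v_c = 1198 m/s.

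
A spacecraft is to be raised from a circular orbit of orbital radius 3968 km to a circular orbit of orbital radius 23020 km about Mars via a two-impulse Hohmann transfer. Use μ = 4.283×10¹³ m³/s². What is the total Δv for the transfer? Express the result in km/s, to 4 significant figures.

r₁ = 3968 km = 3.968×10⁶ m.
r₂ = 23020 km = 2.302×10⁷ m.
Transfer ellipse a_t = (r₁ + r₂)/2 = 1.349×10⁷ m.
At r₁: circular v_c1 = √(μ/r₁) = 3285 m/s; transfer-periapsis v_p = √[μ(2/r₁ − 1/a_t)] = 4291 m/s.
Δv₁ = v_p − v_c1 = 1006 m/s.
At r₂: circular v_c2 = √(μ/r₂) = 1364 m/s; transfer-apoapsis v_a = √[μ(2/r₂ − 1/a_t)] = 739.7 m/s.
Δv₂ = v_c2 − v_a = 624.4 m/s.
Total Δv = Δv₁ + Δv₂ = 1630 m/s = 1.630 km/s.

Δv_total ≈ 1.630 km/s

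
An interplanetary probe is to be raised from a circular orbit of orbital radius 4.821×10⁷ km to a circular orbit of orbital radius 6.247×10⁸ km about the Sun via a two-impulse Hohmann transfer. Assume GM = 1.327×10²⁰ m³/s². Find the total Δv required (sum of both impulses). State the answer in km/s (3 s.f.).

r₁ = 4.821×10⁷ km = 4.821×10¹⁰ m.
r₂ = 6.247×10⁸ km = 6.247×10¹¹ m.
Transfer ellipse a_t = (r₁ + r₂)/2 = 3.365×10¹¹ m.
At r₁: circular v_c1 = √(μ/r₁) = 52460 m/s; transfer-perihelion v_p = √[μ(2/r₁ − 1/a_t)] = 71490 m/s.
Δv₁ = v_p − v_c1 = 19020 m/s.
At r₂: circular v_c2 = √(μ/r₂) = 14570 m/s; transfer-aphelion v_a = √[μ(2/r₂ − 1/a_t)] = 5517 m/s.
Δv₂ = v_c2 − v_a = 9058 m/s.
Total Δv = Δv₁ + Δv₂ = 28080 m/s = 28.08 km/s.

Δv_total ≈ 28.1 km/s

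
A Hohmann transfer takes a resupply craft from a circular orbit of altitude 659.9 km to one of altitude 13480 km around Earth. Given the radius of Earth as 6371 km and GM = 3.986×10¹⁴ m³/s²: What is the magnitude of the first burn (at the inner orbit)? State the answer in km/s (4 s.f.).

r₁ = 6371 + 659.9 = 7030.9 km = 7.0309×10⁶ m.
r₂ = 6371 + 13480 = 19851 km = 1.9851×10⁷ m.
Transfer ellipse a_t = (r₁ + r₂)/2 = 1.344×10⁷ m.
At r₁: circular v_c1 = √(μ/r₁) = 7529 m/s; transfer-perigee v_p = √[μ(2/r₁ − 1/a_t)] = 9150 m/s.
Δv₁ = v_p − v_c1 = 1621 m/s.
= 1.621 km/s.

Δv ≈ 1.621 km/s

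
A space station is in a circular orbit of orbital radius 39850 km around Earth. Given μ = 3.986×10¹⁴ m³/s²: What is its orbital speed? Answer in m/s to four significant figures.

r = 39850 km = 3.985×10⁷ m.
For a circular orbit v = √(μ/r) = √(3.986×10¹⁴ / 3.985×10⁷) = √(1.000×10⁷) = 3163 m/s.

v ≈ 3163 m/s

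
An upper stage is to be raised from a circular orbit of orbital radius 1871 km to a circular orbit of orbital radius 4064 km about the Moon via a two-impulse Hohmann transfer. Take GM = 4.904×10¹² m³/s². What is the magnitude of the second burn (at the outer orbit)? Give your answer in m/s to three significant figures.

r₁ = 1871 km = 1.871×10⁶ m.
r₂ = 4064 km = 4.064×10⁶ m.
Transfer ellipse a_t = (r₁ + r₂)/2 = 2.968×10⁶ m.
At r₁: circular v_c1 = √(μ/r₁) = 1619 m/s; transfer-perilune v_p = √[μ(2/r₁ − 1/a_t)] = 1895 m/s.
At r₂: circular v_c2 = √(μ/r₂) = 1098 m/s; transfer-apolune v_a = √[μ(2/r₂ − 1/a_t)] = 872.2 m/s.
Δv₂ = v_c2 − v_a = 226.2 m/s.

Δv ≈ 226 m/s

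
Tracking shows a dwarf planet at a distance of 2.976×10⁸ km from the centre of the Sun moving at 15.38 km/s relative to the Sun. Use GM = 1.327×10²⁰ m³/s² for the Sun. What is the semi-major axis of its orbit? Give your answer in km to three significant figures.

r = 2.976×10¹¹ m.
Specific orbital energy ε = v²/2 − μ/r = (15380)²/2 − 1.327×10²⁰/2.976×10¹¹ = -3.276×10⁸ J/kg.
Since ε = −μ/(2a), a = −μ/(2ε) = 2.025×10¹¹ m = 2.0252×10⁸ km.

a ≈ 2.03×10⁸ km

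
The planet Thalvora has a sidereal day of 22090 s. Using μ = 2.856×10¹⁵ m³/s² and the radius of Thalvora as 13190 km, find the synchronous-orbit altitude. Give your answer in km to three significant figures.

h_sync ≈ 19600 km

A synchronous orbit has period T, so by Kepler's third law a = (μT²/4π²)^(1/3).
μT²/4π² = 2.856×10¹⁵ × (2.209×10⁴)² / 39.48 = 3.530×10²² m³.
a = 3.280×10⁷ m = 32804 km.
Altitude h = a − R = 32804 − 13190 = 19614 km.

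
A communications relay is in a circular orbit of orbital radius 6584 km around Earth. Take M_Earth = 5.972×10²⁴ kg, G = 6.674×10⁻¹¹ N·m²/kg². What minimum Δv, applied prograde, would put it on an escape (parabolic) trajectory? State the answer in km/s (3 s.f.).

μ = GM = 6.674×10⁻¹¹ × 5.972×10²⁴ = 3.986×10¹⁴ m³/s².
r = 6584 km = 6.584×10⁶ m.
Circular speed v_c = √(μ/r) = 7781 m/s.
Escape speed v_esc = √(2μ/r) = √2 × v_c = 11000 m/s.
Δv = v_esc − v_c = 3223 m/s = 3.223 km/s.

Δv ≈ 3.22 km/s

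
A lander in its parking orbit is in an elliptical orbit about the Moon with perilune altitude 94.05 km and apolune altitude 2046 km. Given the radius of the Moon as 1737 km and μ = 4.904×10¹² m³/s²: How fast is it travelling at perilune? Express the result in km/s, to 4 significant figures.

r_p = 1737 + 94.05 = 1831.0 km = 1.8310×10⁶ m.
r_a = 1737 + 2046 = 3783.0 km = 3.7830×10⁶ m.
Semi-major axis a = (r_p + r_a)/2 = 2807.0 km = 2.807×10⁶ m.
Vis-viva: v² = μ(2/r − 1/a) = 4.904×10¹² × (1.092×10⁻⁶ − 3.562×10⁻⁷) = 3.609×10⁶ m²/s².
v = 1900 m/s = 1.900 km/s.

v ≈ 1.900 km/s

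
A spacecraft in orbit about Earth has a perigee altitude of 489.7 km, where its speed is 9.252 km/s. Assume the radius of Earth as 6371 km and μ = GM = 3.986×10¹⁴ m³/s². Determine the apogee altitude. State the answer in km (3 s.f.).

apogee altitude ≈ 12800 km

r_p = 6371 + 489.7 = 6860.7 km = 6.861×10⁶ m.
Specific energy ε = v²/2 − μ/r = -1.530×10⁷ J/kg, so a = −μ/(2ε) = 1.303×10⁷ m.
The apsides satisfy r_p + r_a = 2a, so the apogee radius is 2a − r_p = 1.919×10⁷ m = 19193 km.
Apogee altitude = 19193 − 6371 = 12822 km.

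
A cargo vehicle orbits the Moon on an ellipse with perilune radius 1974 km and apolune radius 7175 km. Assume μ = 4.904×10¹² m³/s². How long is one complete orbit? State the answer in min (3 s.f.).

Semi-major axis a = (r_p + r_a)/2 = (1974.0 + 7175.0)/2 = 4574.5 km = 4.574×10⁶ m.
By Kepler's third law T = 2π√(a³/μ) = 2π × 4.418×10³ = 2.776×10⁴ s.
= 462.7 min.

T ≈ 463 min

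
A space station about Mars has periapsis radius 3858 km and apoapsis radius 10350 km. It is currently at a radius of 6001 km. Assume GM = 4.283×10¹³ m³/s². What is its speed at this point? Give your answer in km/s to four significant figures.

v ≈ 2.871 km/s

Semi-major axis a = (r_p + r_a)/2 = 7104.0 km = 7.104×10⁶ m.
Vis-viva: v² = μ(2/r − 1/a) = 4.283×10¹³ × (3.333×10⁻⁷ − 1.408×10⁻⁷) = 8.245×10⁶ m²/s².
v = 2871 m/s = 2.871 km/s.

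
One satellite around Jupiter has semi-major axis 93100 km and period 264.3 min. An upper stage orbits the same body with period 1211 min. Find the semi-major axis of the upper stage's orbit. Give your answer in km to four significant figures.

Kepler's third law: a³ ∝ T², so a₂ = a₁ (T₂/T₁)^(2/3).
T₂/T₁ = 4.582, (T₂/T₁)^(2/3) = 2.759.
a₂ = 93100 × 2.759 = 2.568×10⁵ km.

a₂ ≈ 2.568×10⁵ km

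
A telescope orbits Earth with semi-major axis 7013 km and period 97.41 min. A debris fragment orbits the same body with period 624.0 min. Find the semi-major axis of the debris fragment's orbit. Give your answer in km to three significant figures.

Kepler's third law: a³ ∝ T², so a₂ = a₁ (T₂/T₁)^(2/3).
T₂/T₁ = 6.406, (T₂/T₁)^(2/3) = 3.449.
a₂ = 7013 × 3.449 = 24190 km.

a₂ ≈ 24200 km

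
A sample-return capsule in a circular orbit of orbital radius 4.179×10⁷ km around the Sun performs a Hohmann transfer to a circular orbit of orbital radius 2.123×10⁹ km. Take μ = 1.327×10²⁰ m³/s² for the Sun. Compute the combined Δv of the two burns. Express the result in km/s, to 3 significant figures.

Δv_total ≈ 28.9 km/s

r₁ = 4.179×10⁷ km = 4.179×10¹⁰ m.
r₂ = 2.123×10⁹ km = 2.123×10¹² m.
Transfer ellipse a_t = (r₁ + r₂)/2 = 1.082×10¹² m.
At r₁: circular v_c1 = √(μ/r₁) = 56350 m/s; transfer-perihelion v_p = √[μ(2/r₁ − 1/a_t)] = 78920 m/s.
Δv₁ = v_p − v_c1 = 22570 m/s.
At r₂: circular v_c2 = √(μ/r₂) = 7906 m/s; transfer-aphelion v_a = √[μ(2/r₂ − 1/a_t)] = 1553 m/s.
Δv₂ = v_c2 − v_a = 6353 m/s.
Total Δv = Δv₁ + Δv₂ = 28920 m/s = 28.92 km/s.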